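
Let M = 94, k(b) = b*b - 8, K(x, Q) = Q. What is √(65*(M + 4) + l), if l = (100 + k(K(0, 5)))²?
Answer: √20059 ≈ 141.63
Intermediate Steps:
k(b) = -8 + b² (k(b) = b² - 8 = -8 + b²)
l = 13689 (l = (100 + (-8 + 5²))² = (100 + (-8 + 25))² = (100 + 17)² = 117² = 13689)
√(65*(M + 4) + l) = √(65*(94 + 4) + 13689) = √(65*98 + 13689) = √(6370 + 13689) = √20059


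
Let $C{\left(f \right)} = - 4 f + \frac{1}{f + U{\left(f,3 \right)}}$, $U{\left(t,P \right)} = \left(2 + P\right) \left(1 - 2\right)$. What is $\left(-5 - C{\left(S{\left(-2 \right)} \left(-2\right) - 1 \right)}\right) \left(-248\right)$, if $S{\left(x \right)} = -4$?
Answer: $-5580$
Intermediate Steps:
$U{\left(t,P \right)} = -2 - P$ ($U{\left(t,P \right)} = \left(2 + P\right) \left(-1\right) = -2 - P$)
$C{\left(f \right)} = \frac{1}{-5 + f} - 4 f$ ($C{\left(f \right)} = - 4 f + \frac{1}{f - 5} = - 4 f + \frac{1}{-5 + f} = \frac{1}{-5 + f} - 4 f$)
$\left(-5 - C{\left(S{\left(-2 \right)} \left(-2\right) - 1 \right)}\right) \left(-248\right) = \left(-5 - \frac{1 - 4 \left(\left(-4\right) \left(-2\right) - 1\right)^{2} + 20 \left(\left(-4\right) \left(-2\right) - 1\right)}{-5 - -7}\right) \left(-248\right) = \left(-5 - \frac{1 - 4 \left(8 - 1\right)^{2} + 20 \left(8 - 1\right)}{-5 + \left(8 - 1\right)}\right) \left(-248\right) = \left(-5 - \frac{1 - 4 \cdot 7^{2} + 20 \cdot 7}{-5 + 7}\right) \left(-248\right) = \left(-5 - \frac{1 - 196 + 140}{2}\right) \left(-248\right) = \left(-5 - \frac{1}{2} \left(-55\right)\right) \left(-248\right) = \left(-5 - - \frac{55}{2}\right) \left(-248\right) = \left(-5 + \frac{55}{2}\right) \left(-248\right) = \frac{45}{2} \left(-248\right) = -5580$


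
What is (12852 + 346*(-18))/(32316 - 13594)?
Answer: 144/407 ≈ 0.35381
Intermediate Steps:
(12852 + 346*(-18))/(32316 - 13594) = (12852 - 6228)/18722 = 6624*(1/18722) = 144/407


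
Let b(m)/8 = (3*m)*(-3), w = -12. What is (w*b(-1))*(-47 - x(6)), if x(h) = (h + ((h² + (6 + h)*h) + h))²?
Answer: 12482208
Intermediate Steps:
x(h) = (h² + 2*h + h*(6 + h))² (x(h) = (h + ((h² + h*(6 + h)) + h))² = (h + (h + h² + h*(6 + h)))² = (h² + 2*h + h*(6 + h))²)
b(m) = -72*m (b(m) = 8*((3*m)*(-3)) = 8*(-9*m) = -72*m)
(w*b(-1))*(-47 - x(6)) = (-(-864)*(-1))*(-47 - 4*6²*(4 + 6)²) = (-12*72)*(-47 - 4*36*10²) = -864*(-47 - 4*36*100) = -864*(-47 - 1*14400) = -864*(-47 - 14400) = -864*(-14447) = 12482208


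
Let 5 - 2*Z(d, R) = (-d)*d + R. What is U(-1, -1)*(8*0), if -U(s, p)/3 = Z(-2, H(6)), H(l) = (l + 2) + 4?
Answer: 0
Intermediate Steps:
H(l) = 6 + l (H(l) = (2 + l) + 4 = 6 + l)
Z(d, R) = 5/2 + d**2/2 - R/2 (Z(d, R) = 5/2 - ((-d)*d + R)/2 = 5/2 - (-d**2 + R)/2 = 5/2 - (R - d**2)/2 = 5/2 + (d**2/2 - R/2) = 5/2 + d**2/2 - R/2)
U(s, p) = 9/2 (U(s, p) = -3*(5/2 + (1/2)*(-2)**2 - (6 + 6)/2) = -3*(5/2 + (1/2)*4 - 1/2*12) = -3*(5/2 + 2 - 6) = -3*(-3/2) = 9/2)
U(-1, -1)*(8*0) = 9*(8*0)/2 = (9/2)*0 = 0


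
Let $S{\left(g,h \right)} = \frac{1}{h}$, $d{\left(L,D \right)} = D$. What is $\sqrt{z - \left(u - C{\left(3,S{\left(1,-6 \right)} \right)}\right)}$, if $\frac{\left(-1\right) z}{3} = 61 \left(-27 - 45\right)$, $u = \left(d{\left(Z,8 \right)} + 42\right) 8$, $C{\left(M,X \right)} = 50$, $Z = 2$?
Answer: $11 \sqrt{106} \approx 113.25$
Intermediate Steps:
$u = 400$ ($u = \left(8 + 42\right) 8 = 50 \cdot 8 = 400$)
$z = 13176$ ($z = - 3 \cdot 61 \left(-27 - 45\right) = - 3 \cdot 61 \left(-72\right) = \left(-3\right) \left(-4392\right) = 13176$)
$\sqrt{z - \left(u - C{\left(3,S{\left(1,-6 \right)} \right)}\right)} = \sqrt{13176 + \left(50 - 400\right)} = \sqrt{13176 - 350} = \sqrt{12826} = 11 \sqrt{106}$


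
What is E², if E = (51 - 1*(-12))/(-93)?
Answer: 441/961 ≈ 0.45890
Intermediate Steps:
E = -21/31 (E = (51 + 12)*(-1/93) = 63*(-1/93) = -21/31 ≈ -0.67742)
E² = (-21/31)² = 441/961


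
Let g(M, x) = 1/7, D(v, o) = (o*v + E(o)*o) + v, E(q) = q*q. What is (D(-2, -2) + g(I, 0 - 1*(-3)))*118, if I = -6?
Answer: -4838/7 ≈ -691.14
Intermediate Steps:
E(q) = q²
D(v, o) = v + o³ + o*v (D(v, o) = (o*v + o²*o) + v = (o*v + o³) + v = (o³ + o*v) + v = v + o³ + o*v)
g(M, x) = ⅐
(D(-2, -2) + g(I, 0 - 1*(-3)))*118 = ((-2 + (-2)³ - 2*(-2)) + ⅐)*118 = ((-2 - 8 + 4) + ⅐)*118 = (-6 + ⅐)*118 = -41/7*118 = -4838/7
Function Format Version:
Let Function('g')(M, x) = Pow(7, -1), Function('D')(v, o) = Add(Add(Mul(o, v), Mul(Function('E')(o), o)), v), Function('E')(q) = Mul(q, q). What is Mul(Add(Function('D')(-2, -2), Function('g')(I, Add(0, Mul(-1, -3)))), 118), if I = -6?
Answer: Rational(-4838, 7) ≈ -691.14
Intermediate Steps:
Function('E')(q) = Pow(q, 2)
Function('D')(v, o) = Add(v, Pow(o, 3), Mul(o, v)) (Function('D')(v, o) = Add(Add(Mul(o, v), Mul(Pow(o, 2), o)), v) = Add(Add(Mul(o, v), Pow(o, 3)), v) = Add(Add(Pow(o, 3), Mul(o, v)), v) = Add(v, Pow(o, 3), Mul(o, v)))
Function('g')(M, x) = Rational(1, 7)
Mul(Add(Function('D')(-2, -2), Function('g')(I, Add(0, Mul(-1, -3)))), 118) = Mul(Add(Add(-2, Pow(-2, 3), Mul(-2, -2)), Rational(1, 7)), 118) = Mul(Add(Add(-2, -8, 4), Rational(1, 7)), 118) = Mul(Add(-6, Rational(1, 7)), 118) = Mul(Rational(-41, 7), 118) = Rational(-4838, 7)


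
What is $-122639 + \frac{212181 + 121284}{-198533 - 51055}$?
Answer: $- \frac{10203185399}{83196} \approx -1.2264 \cdot 10^{5}$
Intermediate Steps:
$-122639 + \frac{212181 + 121284}{-198533 - 51055} = -122639 + \frac{333465}{-249588} = -122639 + 333465 \left(- \frac{1}{249588}\right) = -122639 - \frac{111155}{83196} = - \frac{10203185399}{83196}$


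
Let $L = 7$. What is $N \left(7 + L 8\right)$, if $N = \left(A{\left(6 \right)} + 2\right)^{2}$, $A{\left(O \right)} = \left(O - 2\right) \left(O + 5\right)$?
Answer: $133308$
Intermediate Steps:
$A{\left(O \right)} = \left(-2 + O\right) \left(5 + O\right)$
$N = 2116$ ($N = \left(\left(-10 + 6^{2} + 3 \cdot 6\right) + 2\right)^{2} = \left(\left(-10 + 36 + 18\right) + 2\right)^{2} = \left(44 + 2\right)^{2} = 46^{2} = 2116$)
$N \left(7 + L 8\right) = 2116 \left(7 + 7 \cdot 8\right) = 2116 \left(7 + 56\right) = 2116 \cdot 63 = 133308$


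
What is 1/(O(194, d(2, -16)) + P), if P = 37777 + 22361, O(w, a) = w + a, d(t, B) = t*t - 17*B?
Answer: 1/60608 ≈ 1.6499e-5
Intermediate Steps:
d(t, B) = t² - 17*B
O(w, a) = a + w
P = 60138
1/(O(194, d(2, -16)) + P) = 1/(((2² - 17*(-16)) + 194) + 60138) = 1/(((4 + 272) + 194) + 60138) = 1/((276 + 194) + 60138) = 1/(470 + 60138) = 1/60608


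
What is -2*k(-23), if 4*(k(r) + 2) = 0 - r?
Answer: -15/2 ≈ -7.5000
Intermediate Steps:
k(r) = -2 - r/4 (k(r) = -2 + (0 - r)/4 = -2 + (-r)/4 = -2 - r/4)
-2*k(-23) = -2*(-2 - ¼*(-23)) = -2*(-2 + 23/4) = -2*15/4 = -15/2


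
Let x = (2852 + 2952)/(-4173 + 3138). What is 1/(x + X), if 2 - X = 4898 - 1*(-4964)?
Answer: -1035/10210904 ≈ -0.00010136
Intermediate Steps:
x = -5804/1035 (x = 5804/(-1035) = 5804*(-1/1035) = -5804/1035 ≈ -5.6077)
X = -9860 (X = 2 - (4898 - 1*(-4964)) = 2 - (4898 + 4964) = 2 - 1*9862 = 2 - 9862 = -9860)
1/(x + X) = 1/(-5804/1035 - 9860) = 1/(-10210904/1035) = -1035/10210904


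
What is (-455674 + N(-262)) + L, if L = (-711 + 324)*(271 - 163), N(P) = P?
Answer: -497732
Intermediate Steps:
L = -41796 (L = -387*108 = -41796)
(-455674 + N(-262)) + L = (-455674 - 262) - 41796 = -455936 - 41796 = -497732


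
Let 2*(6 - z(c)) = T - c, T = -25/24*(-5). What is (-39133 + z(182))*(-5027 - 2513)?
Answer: 3532212905/12 ≈ 2.9435e+8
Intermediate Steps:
T = 125/24 (T = -25*1/24*(-5) = -25/24*(-5) = 125/24 ≈ 5.2083)
z(c) = 163/48 + c/2 (z(c) = 6 - (125/24 - c)/2 = 6 + (-125/48 + c/2) = 163/48 + c/2)
(-39133 + z(182))*(-5027 - 2513) = (-39133 + (163/48 + (1/2)*182))*(-5027 - 2513) = (-39133 + (163/48 + 91))*(-7540) = (-39133 + 4531/48)*(-7540) = -1873853/48*(-7540) = 3532212905/12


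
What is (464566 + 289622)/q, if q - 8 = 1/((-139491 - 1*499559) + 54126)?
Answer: 147047553904/1559797 ≈ 94274.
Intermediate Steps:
q = 4679391/584924 (q = 8 + 1/((-139491 - 1*499559) + 54126) = 8 + 1/((-139491 - 499559) + 54126) = 8 + 1/(-639050 + 54126) = 8 + 1/(-584924) = 8 - 1/584924 = 4679391/584924 ≈ 8.0000)
(464566 + 289622)/q = (464566 + 289622)/(4679391/584924) = 754188*(584924/4679391) = 147047553904/1559797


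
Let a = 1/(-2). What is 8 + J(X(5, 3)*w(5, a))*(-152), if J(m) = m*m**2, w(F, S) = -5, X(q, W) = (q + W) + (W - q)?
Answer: 4104008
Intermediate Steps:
a = -1/2 ≈ -0.50000
X(q, W) = 2*W (X(q, W) = (W + q) + (W - q) = 2*W)
J(m) = m**3
8 + J(X(5, 3)*w(5, a))*(-152) = 8 + ((2*3)*(-5))**3*(-152) = 8 + (6*(-5))**3*(-152) = 8 + (-30)**3*(-152) = 8 - 27000*(-152) = 8 + 4104000 = 4104008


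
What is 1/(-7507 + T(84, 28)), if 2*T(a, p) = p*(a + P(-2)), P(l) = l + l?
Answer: -1/6387 ≈ -0.00015657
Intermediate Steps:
P(l) = 2*l
T(a, p) = p*(-4 + a)/2 (T(a, p) = (p*(a + 2*(-2)))/2 = (p*(a - 4))/2 = (p*(-4 + a))/2 = p*(-4 + a)/2)
1/(-7507 + T(84, 28)) = 1/(-7507 + (1/2)*28*(-4 + 84)) = 1/(-7507 + (1/2)*28*80) = 1/(-7507 + 1120) = 1/(-6387) = -1/6387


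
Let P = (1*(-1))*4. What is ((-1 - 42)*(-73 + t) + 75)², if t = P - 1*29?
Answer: 21464689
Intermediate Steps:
P = -4 (P = -1*4 = -4)
t = -33 (t = -4 - 1*29 = -4 - 29 = -33)
((-1 - 42)*(-73 + t) + 75)² = ((-1 - 42)*(-73 - 33) + 75)² = (-43*(-106) + 75)² = (4558 + 75)² = 4633² = 21464689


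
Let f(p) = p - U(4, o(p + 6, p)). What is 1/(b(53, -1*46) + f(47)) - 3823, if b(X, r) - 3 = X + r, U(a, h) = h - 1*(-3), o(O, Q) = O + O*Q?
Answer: -9519271/2490 ≈ -3823.0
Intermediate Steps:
U(a, h) = 3 + h (U(a, h) = h + 3 = 3 + h)
b(X, r) = 3 + X + r (b(X, r) = 3 + (X + r) = 3 + X + r)
f(p) = -3 + p - (1 + p)*(6 + p) (f(p) = p - (3 + (p + 6)*(1 + p)) = p - (3 + (6 + p)*(1 + p)) = p - (3 + (1 + p)*(6 + p)) = p + (-3 - (1 + p)*(6 + p)) = -3 + p - (1 + p)*(6 + p))
1/(b(53, -1*46) + f(47)) - 3823 = 1/((3 + 53 - 1*46) + (-3 + 47 - (1 + 47)*(6 + 47))) - 3823 = 1/((3 + 53 - 46) + (-3 + 47 - 1*48*53)) - 3823 = 1/(10 + (-3 + 47 - 2544)) - 3823 = 1/(10 - 2500) - 3823 = 1/(-2490) - 3823 = -1/2490 - 3823 = -9519271/2490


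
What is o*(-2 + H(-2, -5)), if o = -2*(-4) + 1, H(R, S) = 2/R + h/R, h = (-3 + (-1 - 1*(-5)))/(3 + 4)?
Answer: -387/14 ≈ -27.643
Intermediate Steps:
h = ⅐ (h = (-3 + (-1 + 5))/7 = (-3 + 4)*(⅐) = 1*(⅐) = ⅐ ≈ 0.14286)
H(R, S) = 15/(7*R) (H(R, S) = 2/R + 1/(7*R) = 15/(7*R))
o = 9 (o = 8 + 1 = 9)
o*(-2 + H(-2, -5)) = 9*(-2 + (15/7)/(-2)) = 9*(-2 + (15/7)*(-½)) = 9*(-2 - 15/14) = 9*(-43/14) = -387/14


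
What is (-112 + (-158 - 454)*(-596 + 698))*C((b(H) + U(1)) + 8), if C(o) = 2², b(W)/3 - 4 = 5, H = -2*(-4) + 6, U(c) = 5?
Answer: -250144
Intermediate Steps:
H = 14 (H = 8 + 6 = 14)
b(W) = 27 (b(W) = 12 + 3*5 = 12 + 15 = 27)
C(o) = 4
(-112 + (-158 - 454)*(-596 + 698))*C((b(H) + U(1)) + 8) = (-112 + (-158 - 454)*(-596 + 698))*4 = (-112 - 612*102)*4 = (-112 - 62424)*4 = -62536*4 = -250144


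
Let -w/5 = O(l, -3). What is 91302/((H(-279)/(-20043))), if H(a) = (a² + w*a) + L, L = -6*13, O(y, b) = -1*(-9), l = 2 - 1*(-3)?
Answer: -304994331/15053 ≈ -20261.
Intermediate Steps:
l = 5 (l = 2 + 3 = 5)
O(y, b) = 9
w = -45 (w = -5*9 = -45)
L = -78
H(a) = -78 + a² - 45*a (H(a) = (a² - 45*a) - 78 = -78 + a² - 45*a)
91302/((H(-279)/(-20043))) = 91302/(((-78 + (-279)² - 45*(-279))/(-20043))) = 91302/(((-78 + 77841 + 12555)*(-1/20043))) = 91302/((90318*(-1/20043))) = 91302/(-30106/6681) = 91302*(-6681/30106) = -304994331/15053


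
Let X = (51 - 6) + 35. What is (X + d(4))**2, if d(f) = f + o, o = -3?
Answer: 6561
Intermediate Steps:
X = 80 (X = 45 + 35 = 80)
d(f) = -3 + f (d(f) = f - 3 = -3 + f)
(X + d(4))**2 = (80 + (-3 + 4))**2 = (80 + 1)**2 = 81**2 = 6561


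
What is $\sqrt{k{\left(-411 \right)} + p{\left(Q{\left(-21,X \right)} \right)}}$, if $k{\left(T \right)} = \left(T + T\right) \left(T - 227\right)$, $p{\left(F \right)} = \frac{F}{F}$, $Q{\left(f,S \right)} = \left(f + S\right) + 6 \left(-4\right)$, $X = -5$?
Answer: $\sqrt{524437} \approx 724.18$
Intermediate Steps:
$Q{\left(f,S \right)} = -24 + S + f$ ($Q{\left(f,S \right)} = \left(S + f\right) - 24 = -24 + S + f$)
$p{\left(F \right)} = 1$
$k{\left(T \right)} = 2 T \left(-227 + T\right)$
$\sqrt{k{\left(-411 \right)} + p{\left(Q{\left(-21,X \right)} \right)}} = \sqrt{2 \left(-411\right) \left(-227 - 411\right) + 1} = \sqrt{2 \left(-411\right) \left(-638\right) + 1} = \sqrt{524436 + 1} = \sqrt{524437}$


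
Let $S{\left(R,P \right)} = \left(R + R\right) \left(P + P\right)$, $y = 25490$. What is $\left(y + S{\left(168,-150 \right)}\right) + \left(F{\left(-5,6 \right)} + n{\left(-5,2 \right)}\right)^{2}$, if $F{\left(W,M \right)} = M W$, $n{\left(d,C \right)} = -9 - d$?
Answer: $-74154$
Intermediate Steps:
$S{\left(R,P \right)} = 4 P R$ ($S{\left(R,P \right)} = 2 R 2 P = 4 P R$)
$\left(y + S{\left(168,-150 \right)}\right) + \left(F{\left(-5,6 \right)} + n{\left(-5,2 \right)}\right)^{2} = \left(25490 + 4 \left(-150\right) 168\right) + \left(6 \left(-5\right) - 4\right)^{2} = \left(25490 - 100800\right) + \left(-30 + \left(-9 + 5\right)\right)^{2} = -75310 + \left(-30 - 4\right)^{2} = -75310 + \left(-34\right)^{2} = -75310 + 1156 = -74154$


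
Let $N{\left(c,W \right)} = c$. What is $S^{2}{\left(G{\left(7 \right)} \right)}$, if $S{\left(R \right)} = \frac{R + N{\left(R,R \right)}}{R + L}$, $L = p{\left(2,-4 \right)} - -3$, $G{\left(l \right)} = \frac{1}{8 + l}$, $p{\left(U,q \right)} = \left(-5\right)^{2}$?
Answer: $\frac{4}{177241} \approx 2.2568 \cdot 10^{-5}$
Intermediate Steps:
$p{\left(U,q \right)} = 25$
$L = 28$ ($L = 25 - -3 = 25 + 3 = 28$)
$S{\left(R \right)} = \frac{2 R}{28 + R}$ ($S{\left(R \right)} = \frac{R + R}{R + 28} = \frac{2 R}{28 + R}$)
$S^{2}{\left(G{\left(7 \right)} \right)} = \left(\frac{2}{\left(8 + 7\right) \left(28 + \frac{1}{8 + 7}\right)}\right)^{2} = \left(\frac{2}{15 \left(28 + \frac{1}{15}\right)}\right)^{2} = \left(2 \cdot \frac{1}{15} \frac{1}{28 + \frac{1}{15}}\right)^{2} = \left(2 \cdot \frac{1}{15} \frac{1}{\frac{421}{15}}\right)^{2} = \left(2 \cdot \frac{1}{15} \cdot \frac{15}{421}\right)^{2} = \left(\frac{2}{421}\right)^{2} = \frac{4}{177241}$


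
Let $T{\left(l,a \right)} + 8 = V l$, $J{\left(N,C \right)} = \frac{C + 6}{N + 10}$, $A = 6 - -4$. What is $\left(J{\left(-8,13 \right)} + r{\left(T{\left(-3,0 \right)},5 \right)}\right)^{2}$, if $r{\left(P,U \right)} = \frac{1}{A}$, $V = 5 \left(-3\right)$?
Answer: $\frac{2304}{25} \approx 92.16$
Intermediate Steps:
$A = 10$ ($A = 6 + 4 = 10$)
$V = -15$
$J{\left(N,C \right)} = \frac{6 + C}{10 + N}$
$T{\left(l,a \right)} = -8 - 15 l$
$r{\left(P,U \right)} = \frac{1}{10}$
$\left(J{\left(-8,13 \right)} + r{\left(T{\left(-3,0 \right)},5 \right)}\right)^{2} = \left(\frac{6 + 13}{10 - 8} + \frac{1}{10}\right)^{2} = \left(\frac{1}{2} \cdot 19 + \frac{1}{10}\right)^{2} = \left(\frac{19}{2} + \frac{1}{10}\right)^{2} = \left(\frac{48}{5}\right)^{2} = \frac{2304}{25}$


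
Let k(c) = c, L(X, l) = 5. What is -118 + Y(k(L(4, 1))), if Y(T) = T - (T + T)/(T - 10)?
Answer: -111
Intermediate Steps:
Y(T) = T - 2*T/(-10 + T)
-118 + Y(k(L(4, 1))) = -118 + 5*(-12 + 5)/(-10 + 5) = -118 + 5*(-7)/(-5) = -118 + 5*(-⅕)*(-7) = -118 + 7 = -111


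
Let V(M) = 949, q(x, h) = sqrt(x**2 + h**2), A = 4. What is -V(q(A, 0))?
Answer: -949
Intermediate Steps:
q(x, h) = sqrt(h**2 + x**2)
-V(q(A, 0)) = -1*949 = -949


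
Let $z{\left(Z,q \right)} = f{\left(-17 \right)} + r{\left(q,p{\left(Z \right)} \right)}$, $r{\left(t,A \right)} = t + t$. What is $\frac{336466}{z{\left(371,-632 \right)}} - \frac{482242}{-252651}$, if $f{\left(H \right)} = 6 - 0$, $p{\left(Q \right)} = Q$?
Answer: $- \frac{42200905465}{158917479} \approx -265.55$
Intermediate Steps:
$r{\left(t,A \right)} = 2 t$
$f{\left(H \right)} = 6$ ($f{\left(H \right)} = 6 + 0 = 6$)
$z{\left(Z,q \right)} = 6 + 2 q$
$\frac{336466}{z{\left(371,-632 \right)}} - \frac{482242}{-252651} = \frac{336466}{6 + 2 \left(-632\right)} - \frac{482242}{-252651} = \frac{336466}{6 - 1264} - - \frac{482242}{252651} = \frac{336466}{-1258} + \frac{482242}{252651} = 336466 \left(- \frac{1}{1258}\right) + \frac{482242}{252651} = - \frac{168233}{629} + \frac{482242}{252651} = - \frac{42200905465}{158917479}$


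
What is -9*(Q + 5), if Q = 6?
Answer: -99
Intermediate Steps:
-9*(Q + 5) = -9*(6 + 5) = -9*11 = -99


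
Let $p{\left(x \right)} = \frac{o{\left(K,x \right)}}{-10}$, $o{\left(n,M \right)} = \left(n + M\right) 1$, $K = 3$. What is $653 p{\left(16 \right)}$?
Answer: $- \frac{12407}{10} \approx -1240.7$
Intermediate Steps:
$o{\left(n,M \right)} = M + n$ ($o{\left(n,M \right)} = \left(M + n\right) 1 = M + n$)
$p{\left(x \right)} = - \frac{3}{10} - \frac{x}{10}$ ($p{\left(x \right)} = \frac{x + 3}{-10} = \left(3 + x\right) \left(- \frac{1}{10}\right) = - \frac{3}{10} - \frac{x}{10}$)
$653 p{\left(16 \right)} = 653 \left(- \frac{3}{10} - \frac{8}{5}\right) = 653 \left(- \frac{19}{10}\right) = - \frac{12407}{10}$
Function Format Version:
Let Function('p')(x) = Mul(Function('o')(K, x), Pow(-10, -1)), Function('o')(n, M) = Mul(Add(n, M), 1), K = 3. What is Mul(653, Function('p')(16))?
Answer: Rational(-12407, 10) ≈ -1240.7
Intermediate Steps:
Function('o')(n, M) = Add(M, n) (Function('o')(n, M) = Mul(Add(M, n), 1) = Add(M, n))
Function('p')(x) = Add(Rational(-3, 10), Mul(Rational(-1, 10), x)) (Function('p')(x) = Mul(Add(x, 3), Pow(-10, -1)) = Mul(Add(3, x), Rational(-1, 10)) = Add(Rational(-3, 10), Mul(Rational(-1, 10), x)))
Mul(653, Function('p')(16)) = Mul(653, Add(Rational(-3, 10), Mul(Rational(-1, 10), 16))) = Mul(653, Add(Rational(-3, 10), Rational(-8, 5))) = Mul(653, Rational(-19, 10)) = Rational(-12407, 10)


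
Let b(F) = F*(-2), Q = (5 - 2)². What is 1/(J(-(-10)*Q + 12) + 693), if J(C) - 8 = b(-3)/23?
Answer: 23/16129 ≈ 0.0014260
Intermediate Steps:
Q = 9 (Q = 3² = 9)
b(F) = -2*F
J(C) = 190/23 (J(C) = 8 - 2*(-3)/23 = 8 + 6*(1/23) = 8 + 6/23 = 190/23)
1/(J(-(-10)*Q + 12) + 693) = 1/(190/23 + 693) = 1/(16129/23) = 23/16129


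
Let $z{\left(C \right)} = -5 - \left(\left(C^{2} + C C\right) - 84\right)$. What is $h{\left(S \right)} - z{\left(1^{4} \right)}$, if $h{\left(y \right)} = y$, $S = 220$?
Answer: $143$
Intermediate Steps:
$z{\left(C \right)} = 79 - 2 C^{2}$ ($z{\left(C \right)} = -5 - \left(\left(C^{2} + C^{2}\right) - 84\right) = -5 - \left(2 C^{2} - 84\right) = -5 - \left(-84 + 2 C^{2}\right) = 79 - 2 C^{2}$)
$h{\left(S \right)} - z{\left(1^{4} \right)} = 220 - \left(79 - 2 \left(1^{4}\right)^{2}\right) = 220 - \left(79 - 2 \cdot 1^{2}\right) = 220 - \left(79 - 2\right) = 220 - 77 = 143$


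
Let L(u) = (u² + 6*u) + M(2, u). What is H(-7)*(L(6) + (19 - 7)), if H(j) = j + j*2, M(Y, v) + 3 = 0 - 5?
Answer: -1596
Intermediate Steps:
M(Y, v) = -8 (M(Y, v) = -3 + (0 - 5) = -3 - 5 = -8)
H(j) = 3*j (H(j) = j + 2*j = 3*j)
L(u) = -8 + u² + 6*u (L(u) = (u² + 6*u) - 8 = -8 + u² + 6*u)
H(-7)*(L(6) + (19 - 7)) = (3*(-7))*((-8 + 6² + 6*6) + (19 - 7)) = -21*((-8 + 36 + 36) + 12) = -21*(64 + 12) = -21*76 = -1596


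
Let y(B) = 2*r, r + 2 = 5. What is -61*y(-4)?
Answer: -366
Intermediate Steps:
r = 3 (r = -2 + 5 = 3)
y(B) = 6 (y(B) = 2*3 = 6)
-61*y(-4) = -61*6 = -366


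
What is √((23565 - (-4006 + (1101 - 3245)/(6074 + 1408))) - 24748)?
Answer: √39512124015/3741 ≈ 53.135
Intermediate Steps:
√((23565 - (-4006 + (1101 - 3245)/(6074 + 1408))) - 24748) = √((23565 - (-4006 - 2144/7482)) - 24748) = √((23565 - (-4006 - 2144*1/7482)) - 24748) = √((23565 - (-4006 - 1072/3741)) - 24748) = √((23565 - 1*(-14987518/3741)) - 24748) = √((23565 + 14987518/3741) - 24748) = √(103144183/3741 - 24748) = √(10561915/3741) = √39512124015/3741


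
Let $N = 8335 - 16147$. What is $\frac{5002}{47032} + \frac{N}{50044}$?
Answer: $- \frac{14636737}{294208676} \approx -0.049749$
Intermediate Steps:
$N = -7812$ ($N = 8335 - 16147 = -7812$)
$\frac{5002}{47032} + \frac{N}{50044} = \frac{5002}{47032} - \frac{7812}{50044} = 5002 \cdot \frac{1}{47032} - \frac{1953}{12511} = \frac{2501}{23516} - \frac{1953}{12511} = - \frac{14636737}{294208676}$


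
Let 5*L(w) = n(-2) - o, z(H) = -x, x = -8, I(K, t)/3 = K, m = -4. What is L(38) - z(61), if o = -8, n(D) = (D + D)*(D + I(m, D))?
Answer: 24/5 ≈ 4.8000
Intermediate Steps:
I(K, t) = 3*K
n(D) = 2*D*(-12 + D) (n(D) = (D + D)*(D + 3*(-4)) = (2*D)*(D - 12) = (2*D)*(-12 + D) = 2*D*(-12 + D))
z(H) = 8 (z(H) = -1*(-8) = 8)
L(w) = 64/5 (L(w) = (2*(-2)*(-12 - 2) - 1*(-8))/5 = (2*(-2)*(-14) + 8)/5 = (56 + 8)/5 = (⅕)*64 = 64/5)
L(38) - z(61) = 64/5 - 1*8 = 64/5 - 8 = 24/5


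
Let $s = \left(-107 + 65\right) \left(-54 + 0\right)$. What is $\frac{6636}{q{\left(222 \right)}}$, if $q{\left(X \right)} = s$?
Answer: $\frac{79}{27} \approx 2.9259$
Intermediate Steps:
$s = 2268$ ($s = \left(-42\right) \left(-54\right) = 2268$)
$q{\left(X \right)} = 2268$
$\frac{6636}{q{\left(222 \right)}} = \frac{6636}{2268} = 6636 \cdot \frac{1}{2268} = \frac{79}{27}$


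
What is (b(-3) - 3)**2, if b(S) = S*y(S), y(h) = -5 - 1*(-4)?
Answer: 0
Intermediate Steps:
y(h) = -1 (y(h) = -5 + 4 = -1)
b(S) = -S (b(S) = S*(-1) = -S)
(b(-3) - 3)**2 = (-1*(-3) - 3)**2 = (3 - 3)**2 = 0**2 = 0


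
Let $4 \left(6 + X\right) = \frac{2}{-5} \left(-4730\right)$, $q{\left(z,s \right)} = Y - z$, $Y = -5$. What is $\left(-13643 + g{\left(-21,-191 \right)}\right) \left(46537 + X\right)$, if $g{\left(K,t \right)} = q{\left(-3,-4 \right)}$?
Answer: $-641369580$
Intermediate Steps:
$q{\left(z,s \right)} = -5 - z$
$g{\left(K,t \right)} = -2$ ($g{\left(K,t \right)} = -5 - -3 = -5 + 3 = -2$)
$X = 467$ ($X = -6 + \frac{\frac{2}{-5} \left(-4730\right)}{4} = -6 + \frac{2 \left(- \frac{1}{5}\right) \left(-4730\right)}{4} = -6 + \frac{\left(- \frac{2}{5}\right) \left(-4730\right)}{4} = -6 + \frac{1}{4} \cdot 1892 = -6 + 473 = 467$)
$\left(-13643 + g{\left(-21,-191 \right)}\right) \left(46537 + X\right) = \left(-13643 - 2\right) \left(46537 + 467\right) = \left(-13645\right) 47004 = -641369580$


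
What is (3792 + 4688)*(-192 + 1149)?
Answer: 8115360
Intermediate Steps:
(3792 + 4688)*(-192 + 1149) = 8480*957 = 8115360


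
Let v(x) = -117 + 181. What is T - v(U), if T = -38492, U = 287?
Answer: -38556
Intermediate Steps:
v(x) = 64
T - v(U) = -38492 - 1*64 = -38492 - 64 = -38556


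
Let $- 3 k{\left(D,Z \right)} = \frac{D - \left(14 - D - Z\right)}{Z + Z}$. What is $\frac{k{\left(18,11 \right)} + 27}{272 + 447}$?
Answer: $\frac{53}{1438} \approx 0.036857$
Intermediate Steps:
$k{\left(D,Z \right)} = - \frac{-14 + Z + 2 D}{6 Z}$ ($k{\left(D,Z \right)} = - \frac{\left(D - \left(14 - D - Z\right)\right) \frac{1}{Z + Z}}{3} = - \frac{\left(D + \left(-14 + D + Z\right)\right) \frac{1}{2 Z}}{3} = - \frac{\left(-14 + Z + 2 D\right) \frac{1}{2 Z}}{3} = - \frac{\frac{1}{2} \frac{1}{Z} \left(-14 + Z + 2 D\right)}{3} = - \frac{-14 + Z + 2 D}{6 Z}$)
$\frac{k{\left(18,11 \right)} + 27}{272 + 447} = \frac{\frac{14 - 11 - 36}{6 \cdot 11} + 27}{272 + 447} = \frac{\frac{1}{6} \cdot \frac{1}{11} \left(14 - 11 - 36\right) + 27}{719} = \left(\frac{1}{6} \cdot \frac{1}{11} \left(-33\right) + 27\right) \frac{1}{719} = \left(- \frac{1}{2} + 27\right) \frac{1}{719} = \frac{53}{2} \cdot \frac{1}{719} = \frac{53}{1438}$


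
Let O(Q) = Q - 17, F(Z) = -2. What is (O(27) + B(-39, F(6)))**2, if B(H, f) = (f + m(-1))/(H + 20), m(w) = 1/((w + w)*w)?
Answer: 146689/1444 ≈ 101.59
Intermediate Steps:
O(Q) = -17 + Q
m(w) = 1/(2*w**2) (m(w) = 1/(((2*w))*w) = (1/(2*w))/w = 1/(2*w**2))
B(H, f) = (1/2 + f)/(20 + H) (B(H, f) = (f + (1/2)/(-1)**2)/(H + 20) = (f + (1/2)*1)/(20 + H) = (f + 1/2)/(20 + H) = (1/2 + f)/(20 + H))
(O(27) + B(-39, F(6)))**2 = ((-17 + 27) + (1/2 - 2)/(20 - 39))**2 = (10 - 3/2/(-19))**2 = (10 - 1/19*(-3/2))**2 = (10 + 3/38)**2 = (383/38)**2 = 146689/1444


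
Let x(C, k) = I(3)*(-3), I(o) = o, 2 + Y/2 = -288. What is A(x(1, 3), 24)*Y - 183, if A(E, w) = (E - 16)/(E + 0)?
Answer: -16147/9 ≈ -1794.1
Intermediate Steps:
Y = -580 (Y = -4 + 2*(-288) = -4 - 576 = -580)
x(C, k) = -9 (x(C, k) = 3*(-3) = -9)
A(E, w) = (-16 + E)/E
A(x(1, 3), 24)*Y - 183 = ((-16 - 9)/(-9))*(-580) - 183 = -⅑*(-25)*(-580) - 183 = (25/9)*(-580) - 183 = -14500/9 - 183 = -16147/9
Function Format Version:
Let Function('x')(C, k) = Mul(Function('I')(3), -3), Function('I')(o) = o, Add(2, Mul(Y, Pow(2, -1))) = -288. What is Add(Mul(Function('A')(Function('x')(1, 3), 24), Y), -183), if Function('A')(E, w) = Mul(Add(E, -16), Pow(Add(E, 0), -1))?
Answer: Rational(-16147, 9) ≈ -1794.1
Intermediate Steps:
Y = -580 (Y = Add(-4, Mul(2, -288)) = Add(-4, -576) = -580)
Function('x')(C, k) = -9 (Function('x')(C, k) = Mul(3, -3) = -9)
Function('A')(E, w) = Mul(Pow(E, -1), Add(-16, E)) (Function('A')(E, w) = Mul(Add(-16, E), Pow(E, -1)) = Mul(Pow(E, -1), Add(-16, E)))
Add(Mul(Function('A')(Function('x')(1, 3), 24), Y), -183) = Add(Mul(Mul(Pow(-9, -1), Add(-16, -9)), -580), -183) = Add(Mul(Mul(Rational(-1, 9), -25), -580), -183) = Add(Mul(Rational(25, 9), -580), -183) = Add(Rational(-14500, 9), -183) = Rational(-16147, 9)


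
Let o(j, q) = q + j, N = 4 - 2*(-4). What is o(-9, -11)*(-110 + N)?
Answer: 1960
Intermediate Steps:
N = 12 (N = 4 + 8 = 12)
o(j, q) = j + q
o(-9, -11)*(-110 + N) = (-9 - 11)*(-110 + 12) = -20*(-98) = 1960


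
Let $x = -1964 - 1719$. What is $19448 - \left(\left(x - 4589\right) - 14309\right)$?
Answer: $42029$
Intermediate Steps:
$x = -3683$ ($x = -1964 - 1719 = -3683$)
$19448 - \left(\left(x - 4589\right) - 14309\right) = 19448 - \left(\left(-3683 - 4589\right) - 14309\right) = 19448 - \left(-8272 - 14309\right) = 19448 - -22581 = 19448 + 22581 = 42029$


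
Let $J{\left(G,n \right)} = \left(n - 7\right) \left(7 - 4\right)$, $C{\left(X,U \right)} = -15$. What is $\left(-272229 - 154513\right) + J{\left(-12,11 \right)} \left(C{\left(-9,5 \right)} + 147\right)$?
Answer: $-425158$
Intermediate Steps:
$J{\left(G,n \right)} = -21 + 3 n$ ($J{\left(G,n \right)} = \left(-7 + n\right) 3 = -21 + 3 n$)
$\left(-272229 - 154513\right) + J{\left(-12,11 \right)} \left(C{\left(-9,5 \right)} + 147\right) = \left(-272229 - 154513\right) + \left(-21 + 3 \cdot 11\right) \left(-15 + 147\right) = -426742 + \left(-21 + 33\right) 132 = -426742 + 12 \cdot 132 = -426742 + 1584 = -425158$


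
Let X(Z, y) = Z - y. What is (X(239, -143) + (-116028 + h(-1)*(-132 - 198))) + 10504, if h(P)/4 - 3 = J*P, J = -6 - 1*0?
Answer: -117022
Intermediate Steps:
J = -6 (J = -6 + 0 = -6)
h(P) = 12 - 24*P (h(P) = 12 + 4*(-6*P) = 12 - 24*P)
(X(239, -143) + (-116028 + h(-1)*(-132 - 198))) + 10504 = ((239 - 1*(-143)) + (-116028 + (12 - 24*(-1))*(-132 - 198))) + 10504 = ((239 + 143) + (-116028 + (12 + 24)*(-330))) + 10504 = (382 + (-116028 + 36*(-330))) + 10504 = (382 + (-116028 - 11880)) + 10504 = (382 - 127908) + 10504 = -127526 + 10504 = -117022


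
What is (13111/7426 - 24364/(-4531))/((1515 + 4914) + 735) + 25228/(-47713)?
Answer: -6069706663035187/11501151078085992 ≈ -0.52775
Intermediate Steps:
(13111/7426 - 24364/(-4531))/((1515 + 4914) + 735) + 25228/(-47713) = (13111*(1/7426) - 24364*(-1/4531))/(6429 + 735) + 25228*(-1/47713) = (13111/7426 + 24364/4531)/7164 - 25228/47713 = (240333005/33647206)*(1/7164) - 25228/47713 = 240333005/241048583784 - 25228/47713 = -6069706663035187/11501151078085992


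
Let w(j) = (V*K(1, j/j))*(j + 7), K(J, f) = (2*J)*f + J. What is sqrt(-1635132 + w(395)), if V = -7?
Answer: I*sqrt(1643574) ≈ 1282.0*I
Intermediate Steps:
K(J, f) = J + 2*J*f (K(J, f) = 2*J*f + J = J + 2*J*f)
w(j) = -147 - 21*j (w(j) = (-7*(1 + 2*(j/j)))*(j + 7) = (-7*(1 + 2*1))*(7 + j) = (-7*(1 + 2))*(7 + j) = (-7*3)*(7 + j) = -21*(7 + j) = -147 - 21*j)
sqrt(-1635132 + w(395)) = sqrt(-1635132 + (-147 - 21*395)) = sqrt(-1635132 + (-147 - 8295)) = sqrt(-1635132 - 8442) = sqrt(-1643574) = I*sqrt(1643574)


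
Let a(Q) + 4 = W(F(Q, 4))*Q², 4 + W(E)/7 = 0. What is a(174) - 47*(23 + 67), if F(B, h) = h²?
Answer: -851962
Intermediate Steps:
W(E) = -28 (W(E) = -28 + 7*0 = -28 + 0 = -28)
a(Q) = -4 - 28*Q²
a(174) - 47*(23 + 67) = (-4 - 28*174²) - 47*(23 + 67) = (-4 - 28*30276) - 47*90 = (-4 - 847728) - 1*4230 = -847732 - 4230 = -851962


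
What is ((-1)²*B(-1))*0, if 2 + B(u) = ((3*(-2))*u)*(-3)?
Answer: 0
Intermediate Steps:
B(u) = -2 + 18*u (B(u) = -2 + ((3*(-2))*u)*(-3) = -2 - 6*u*(-3) = -2 + 18*u)
((-1)²*B(-1))*0 = ((-1)²*(-2 + 18*(-1)))*0 = (1*(-2 - 18))*0 = (1*(-20))*0 = -20*0 = 0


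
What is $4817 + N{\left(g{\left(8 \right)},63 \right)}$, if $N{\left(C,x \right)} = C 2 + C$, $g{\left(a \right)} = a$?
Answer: $4841$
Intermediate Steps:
$N{\left(C,x \right)} = 3 C$ ($N{\left(C,x \right)} = 2 C + C = 3 C$)
$4817 + N{\left(g{\left(8 \right)},63 \right)} = 4817 + 3 \cdot 8 = 4817 + 24 = 4841$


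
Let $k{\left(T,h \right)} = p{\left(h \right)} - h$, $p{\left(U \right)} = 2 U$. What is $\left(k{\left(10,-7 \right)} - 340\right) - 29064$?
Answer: $-29411$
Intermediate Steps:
$k{\left(T,h \right)} = h$ ($k{\left(T,h \right)} = 2 h - h = h$)
$\left(k{\left(10,-7 \right)} - 340\right) - 29064 = \left(-7 - 340\right) - 29064 = -347 - 29064 = -29411$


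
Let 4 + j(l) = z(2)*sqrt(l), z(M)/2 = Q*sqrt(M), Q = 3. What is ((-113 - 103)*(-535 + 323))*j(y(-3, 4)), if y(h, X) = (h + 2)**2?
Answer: -183168 + 274752*sqrt(2) ≈ 2.0539e+5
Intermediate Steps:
y(h, X) = (2 + h)**2
z(M) = 6*sqrt(M) (z(M) = 2*(3*sqrt(M)) = 6*sqrt(M))
j(l) = -4 + 6*sqrt(2)*sqrt(l) (j(l) = -4 + (6*sqrt(2))*sqrt(l) = -4 + 6*sqrt(2)*sqrt(l))
((-113 - 103)*(-535 + 323))*j(y(-3, 4)) = ((-113 - 103)*(-535 + 323))*(-4 + 6*sqrt(2)*sqrt((2 - 3)**2)) = (-216*(-212))*(-4 + 6*sqrt(2)*sqrt((-1)**2)) = 45792*(-4 + 6*sqrt(2)*sqrt(1)) = 45792*(-4 + 6*sqrt(2)*1) = 45792*(-4 + 6*sqrt(2)) = -183168 + 274752*sqrt(2)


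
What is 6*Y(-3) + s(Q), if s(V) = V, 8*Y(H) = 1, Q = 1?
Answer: 7/4 ≈ 1.7500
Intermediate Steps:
Y(H) = ⅛ (Y(H) = (⅛)*1 = ⅛)
6*Y(-3) + s(Q) = 6*(⅛) + 1 = ¾ + 1 = 7/4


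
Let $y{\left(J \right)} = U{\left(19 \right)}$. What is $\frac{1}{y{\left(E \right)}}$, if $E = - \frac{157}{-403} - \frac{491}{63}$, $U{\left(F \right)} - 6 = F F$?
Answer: $\frac{1}{367} \approx 0.0027248$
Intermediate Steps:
$U{\left(F \right)} = 6 + F^{2}$ ($U{\left(F \right)} = 6 + F F = 6 + F^{2}$)
$E = - \frac{187982}{25389}$ ($E = \left(-157\right) \left(- \frac{1}{403}\right) - \frac{491}{63} = \frac{157}{403} - \frac{491}{63} = - \frac{187982}{25389} \approx -7.4041$)
$y{\left(J \right)} = 367$ ($y{\left(J \right)} = 6 + 19^{2} = 6 + 361 = 367$)
$\frac{1}{y{\left(E \right)}} = \frac{1}{367}$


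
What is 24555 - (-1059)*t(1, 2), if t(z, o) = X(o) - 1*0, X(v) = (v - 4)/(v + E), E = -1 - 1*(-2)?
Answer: 23849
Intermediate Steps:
E = 1 (E = -1 + 2 = 1)
X(v) = (-4 + v)/(1 + v) (X(v) = (v - 4)/(v + 1) = (-4 + v)/(1 + v))
t(z, o) = (-4 + o)/(1 + o) (t(z, o) = (-4 + o)/(1 + o) - 1*0 = (-4 + o)/(1 + o) + 0 = (-4 + o)/(1 + o))
24555 - (-1059)*t(1, 2) = 24555 - (-1059)*(-4 + 2)/(1 + 2) = 24555 - (-1059)*-2/3 = 24555 - (-1059)*(⅓)*(-2) = 24555 - (-1059)*(-2)/3 = 24555 - 1*706 = 24555 - 706 = 23849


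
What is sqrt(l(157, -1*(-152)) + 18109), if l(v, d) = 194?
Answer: sqrt(18303) ≈ 135.29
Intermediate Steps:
sqrt(l(157, -1*(-152)) + 18109) = sqrt(194 + 18109) = sqrt(18303)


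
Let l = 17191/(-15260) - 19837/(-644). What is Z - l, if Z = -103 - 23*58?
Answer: -128693508/87745 ≈ -1466.7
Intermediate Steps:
Z = -1437 (Z = -103 - 1334 = -1437)
l = 2603943/87745 (l = 17191*(-1/15260) - 19837*(-1/644) = -17191/15260 + 19837/644 = 2603943/87745 ≈ 29.676)
Z - l = -1437 - 1*2603943/87745 = -1437 - 2603943/87745 = -128693508/87745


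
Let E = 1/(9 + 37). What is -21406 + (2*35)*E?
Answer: -492303/23 ≈ -21404.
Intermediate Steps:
E = 1/46 ≈ 0.021739
-21406 + (2*35)*E = -21406 + (2*35)*(1/46) = -21406 + 70*(1/46) = -21406 + 35/23 = -492303/23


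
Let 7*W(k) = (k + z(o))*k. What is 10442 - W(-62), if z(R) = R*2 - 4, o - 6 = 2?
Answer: 69994/7 ≈ 9999.1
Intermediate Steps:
o = 8 (o = 6 + 2 = 8)
z(R) = -4 + 2*R (z(R) = 2*R - 4 = -4 + 2*R)
W(k) = k*(12 + k)/7 (W(k) = ((k + (-4 + 2*8))*k)/7 = ((k + (-4 + 16))*k)/7 = ((k + 12)*k)/7 = ((12 + k)*k)/7 = (k*(12 + k))/7 = k*(12 + k)/7)
10442 - W(-62) = 10442 - (-62)*(12 - 62)/7 = 10442 - (-62)*(-50)/7 = 10442 - 1*3100/7 = 10442 - 3100/7 = 69994/7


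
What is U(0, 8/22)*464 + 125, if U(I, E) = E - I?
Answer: 3231/11 ≈ 293.73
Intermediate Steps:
U(0, 8/22)*464 + 125 = (8/22 - 1*0)*464 + 125 = (8*(1/22) + 0)*464 + 125 = (4/11 + 0)*464 + 125 = (4/11)*464 + 125 = 1856/11 + 125 = 3231/11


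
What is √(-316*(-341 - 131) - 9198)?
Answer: √139954 ≈ 374.10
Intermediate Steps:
√(-316*(-341 - 131) - 9198) = √(-316*(-472) - 9198) = √(149152 - 9198) = √139954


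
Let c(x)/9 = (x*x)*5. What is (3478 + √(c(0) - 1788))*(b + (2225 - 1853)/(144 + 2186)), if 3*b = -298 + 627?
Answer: 1335005954/3495 + 767686*I*√447/3495 ≈ 3.8198e+5 + 4644.0*I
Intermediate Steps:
c(x) = 45*x² (c(x) = 9*((x*x)*5) = 9*(x²*5) = 9*(5*x²) = 45*x²)
b = 329/3 (b = (-298 + 627)/3 = (⅓)*329 = 329/3 ≈ 109.67)
(3478 + √(c(0) - 1788))*(b + (2225 - 1853)/(144 + 2186)) = (3478 + √(45*0² - 1788))*(329/3 + (2225 - 1853)/(144 + 2186)) = (3478 + √(45*0 - 1788))*(329/3 + 372/2330) = (3478 + √(0 - 1788))*(329/3 + 372*(1/2330)) = (3478 + √(-1788))*(329/3 + 186/1165) = (3478 + 2*I*√447)*(383843/3495) = 1335005954/3495 + 767686*I*√447/3495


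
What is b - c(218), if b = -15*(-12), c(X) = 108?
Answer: 72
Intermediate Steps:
b = 180
b - c(218) = 180 - 1*108 = 180 - 108 = 72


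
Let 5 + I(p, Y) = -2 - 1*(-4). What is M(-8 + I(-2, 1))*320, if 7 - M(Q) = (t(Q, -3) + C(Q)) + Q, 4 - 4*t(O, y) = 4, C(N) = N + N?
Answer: 12800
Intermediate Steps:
C(N) = 2*N
t(O, y) = 0 (t(O, y) = 1 - ¼*4 = 1 - 1 = 0)
I(p, Y) = -3 (I(p, Y) = -5 + (-2 - 1*(-4)) = -5 + (-2 + 4) = -5 + 2 = -3)
M(Q) = 7 - 3*Q (M(Q) = 7 - ((0 + 2*Q) + Q) = 7 - (2*Q + Q) = 7 - 3*Q)
M(-8 + I(-2, 1))*320 = (7 - 3*(-8 - 3))*320 = (7 - 3*(-11))*320 = (7 + 33)*320 = 40*320 = 12800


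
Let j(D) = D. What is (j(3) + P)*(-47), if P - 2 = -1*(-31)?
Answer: -1692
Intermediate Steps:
P = 33 (P = 2 - 1*(-31) = 2 + 31 = 33)
(j(3) + P)*(-47) = (3 + 33)*(-47) = 36*(-47) = -1692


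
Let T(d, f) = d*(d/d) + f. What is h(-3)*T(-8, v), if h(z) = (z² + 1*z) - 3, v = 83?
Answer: 225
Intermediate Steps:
T(d, f) = d + f (T(d, f) = d*1 + f = d + f)
h(z) = -3 + z + z² (h(z) = (z² + z) - 3 = (z + z²) - 3 = -3 + z + z²)
h(-3)*T(-8, v) = (-3 - 3 + (-3)²)*(-8 + 83) = (-3 - 3 + 9)*75 = 3*75 = 225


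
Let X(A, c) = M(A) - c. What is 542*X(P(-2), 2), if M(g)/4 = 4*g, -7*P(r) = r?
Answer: 9756/7 ≈ 1393.7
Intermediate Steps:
P(r) = -r/7
M(g) = 16*g (M(g) = 4*(4*g) = 16*g)
X(A, c) = -c + 16*A (X(A, c) = 16*A - c = -c + 16*A)
542*X(P(-2), 2) = 542*(-1*2 + 16*(-⅐*(-2))) = 542*(-2 + 16*(2/7)) = 542*(-2 + 32/7) = 542*(18/7) = 9756/7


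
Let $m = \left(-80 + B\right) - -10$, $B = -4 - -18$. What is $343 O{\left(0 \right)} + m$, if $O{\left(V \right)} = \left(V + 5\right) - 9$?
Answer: $-1428$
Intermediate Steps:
$B = 14$ ($B = -4 + 18 = 14$)
$O{\left(V \right)} = -4 + V$ ($O{\left(V \right)} = \left(5 + V\right) - 9 = -4 + V$)
$m = -56$ ($m = \left(-80 + 14\right) - -10 = -66 + 10 = -56$)
$343 O{\left(0 \right)} + m = 343 \left(-4 + 0\right) - 56 = 343 \left(-4\right) - 56 = -1372 - 56 = -1428$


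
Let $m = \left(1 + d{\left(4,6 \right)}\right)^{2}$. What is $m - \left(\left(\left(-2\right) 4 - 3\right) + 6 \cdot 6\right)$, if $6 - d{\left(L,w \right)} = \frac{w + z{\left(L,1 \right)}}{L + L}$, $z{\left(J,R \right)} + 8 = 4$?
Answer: $\frac{329}{16} \approx 20.563$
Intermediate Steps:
$z{\left(J,R \right)} = -4$ ($z{\left(J,R \right)} = -8 + 4 = -4$)
$d{\left(L,w \right)} = 6 - \frac{-4 + w}{2 L}$ ($d{\left(L,w \right)} = 6 - \frac{w - 4}{L + L} = 6 - \frac{-4 + w}{2 L}$)
$m = \frac{729}{16}$ ($m = \left(1 + \frac{4 - 6 + 12 \cdot 4}{2 \cdot 4}\right)^{2} = \left(1 + \frac{1}{2} \cdot \frac{1}{4} \left(4 - 6 + 48\right)\right)^{2} = \left(1 + \frac{1}{2} \cdot \frac{1}{4} \cdot 46\right)^{2} = \left(1 + \frac{23}{4}\right)^{2} = \left(\frac{27}{4}\right)^{2} = \frac{729}{16} \approx 45.563$)
$m - \left(\left(\left(-2\right) 4 - 3\right) + 6 \cdot 6\right) = \frac{729}{16} - \left(\left(\left(-2\right) 4 - 3\right) + 6 \cdot 6\right) = \frac{729}{16} - \left(\left(-8 - 3\right) + 36\right) = \frac{729}{16} - \left(-11 + 36\right) = \frac{729}{16} - 25 = \frac{329}{16}$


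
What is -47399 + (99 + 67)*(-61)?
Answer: -57525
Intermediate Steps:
-47399 + (99 + 67)*(-61) = -47399 + 166*(-61) = -47399 - 10126 = -57525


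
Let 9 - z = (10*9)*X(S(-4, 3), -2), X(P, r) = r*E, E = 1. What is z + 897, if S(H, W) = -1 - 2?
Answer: 1086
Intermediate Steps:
S(H, W) = -3
X(P, r) = r (X(P, r) = r*1 = r)
z = 189 (z = 9 - 10*9*(-2) = 9 - 90*(-2) = 9 - 1*(-180) = 9 + 180 = 189)
z + 897 = 189 + 897 = 1086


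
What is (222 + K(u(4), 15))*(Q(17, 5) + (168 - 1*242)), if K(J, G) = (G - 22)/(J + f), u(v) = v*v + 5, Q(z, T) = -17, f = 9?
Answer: -605423/30 ≈ -20181.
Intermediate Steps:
u(v) = 5 + v² (u(v) = v² + 5 = 5 + v²)
K(J, G) = (-22 + G)/(9 + J) (K(J, G) = (G - 22)/(J + 9) = (-22 + G)/(9 + J))
(222 + K(u(4), 15))*(Q(17, 5) + (168 - 1*242)) = (222 + (-22 + 15)/(9 + (5 + 4²)))*(-17 + (168 - 1*242)) = (222 - 7/(9 + (5 + 16)))*(-17 + (168 - 242)) = (222 - 7/(9 + 21))*(-17 - 74) = (222 - 7/30)*(-91) = (6653/30)*(-91) = -605423/30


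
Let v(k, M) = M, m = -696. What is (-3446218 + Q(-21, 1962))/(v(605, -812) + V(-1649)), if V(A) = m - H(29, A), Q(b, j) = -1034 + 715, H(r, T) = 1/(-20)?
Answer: 68930740/30159 ≈ 2285.6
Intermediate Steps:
H(r, T) = -1/20
Q(b, j) = -319
V(A) = -13919/20 (V(A) = -696 - 1*(-1/20) = -696 + 1/20 = -13919/20)
(-3446218 + Q(-21, 1962))/(v(605, -812) + V(-1649)) = (-3446218 - 319)/(-812 - 13919/20) = -3446537/(-30159/20) = -3446537*(-20/30159) = 68930740/30159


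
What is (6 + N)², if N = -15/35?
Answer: 1521/49 ≈ 31.041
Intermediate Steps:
N = -3/7 (N = -15*1/35 = -3/7 ≈ -0.42857)
(6 + N)² = (6 - 3/7)² = (39/7)² = 1521/49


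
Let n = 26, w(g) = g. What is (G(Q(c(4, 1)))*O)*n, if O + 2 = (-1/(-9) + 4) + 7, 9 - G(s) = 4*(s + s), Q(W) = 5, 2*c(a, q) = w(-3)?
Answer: -66092/9 ≈ -7343.6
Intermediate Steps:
c(a, q) = -3/2 (c(a, q) = (½)*(-3) = -3/2)
G(s) = 9 - 8*s (G(s) = 9 - 4*(s + s) = 9 - 4*2*s = 9 - 8*s)
O = 82/9 (O = -2 + ((-1/(-9) + 4) + 7) = -2 + ((-1*(-⅑) + 4) + 7) = -2 + ((⅑ + 4) + 7) = -2 + (37/9 + 7) = -2 + 100/9 = 82/9 ≈ 9.1111)
(G(Q(c(4, 1)))*O)*n = ((9 - 8*5)*(82/9))*26 = ((9 - 40)*(82/9))*26 = -31*82/9*26 = -2542/9*26 = -66092/9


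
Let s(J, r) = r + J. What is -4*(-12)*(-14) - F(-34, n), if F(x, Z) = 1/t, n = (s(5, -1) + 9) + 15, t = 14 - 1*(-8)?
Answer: -14785/22 ≈ -672.04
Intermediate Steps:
s(J, r) = J + r
t = 22 (t = 14 + 8 = 22)
n = 28 (n = ((5 - 1) + 9) + 15 = (4 + 9) + 15 = 13 + 15 = 28)
F(x, Z) = 1/22
-4*(-12)*(-14) - F(-34, n) = -4*(-12)*(-14) - 1*1/22 = 48*(-14) - 1/22 = -672 - 1/22 = -14785/22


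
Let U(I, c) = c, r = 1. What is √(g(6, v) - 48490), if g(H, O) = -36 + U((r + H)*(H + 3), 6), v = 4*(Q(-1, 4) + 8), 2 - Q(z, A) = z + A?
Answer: 2*I*√12130 ≈ 220.27*I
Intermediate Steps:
Q(z, A) = 2 - A - z (Q(z, A) = 2 - (z + A) = 2 - (A + z) = 2 + (-A - z) = 2 - A - z)
v = 28 (v = 4*((2 - 1*4 - 1*(-1)) + 8) = 4*((2 - 4 + 1) + 8) = 4*(-1 + 8) = 4*7 = 28)
g(H, O) = -30 (g(H, O) = -36 + 6 = -30)
√(g(6, v) - 48490) = √(-30 - 48490) = √(-48520) = 2*I*√12130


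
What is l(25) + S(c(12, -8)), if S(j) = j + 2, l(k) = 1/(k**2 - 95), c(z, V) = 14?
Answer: 8481/530 ≈ 16.002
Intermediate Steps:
l(k) = 1/(-95 + k**2)
S(j) = 2 + j
l(25) + S(c(12, -8)) = 1/(-95 + 25**2) + (2 + 14) = 1/(-95 + 625) + 16 = 1/530 + 16 = 8481/530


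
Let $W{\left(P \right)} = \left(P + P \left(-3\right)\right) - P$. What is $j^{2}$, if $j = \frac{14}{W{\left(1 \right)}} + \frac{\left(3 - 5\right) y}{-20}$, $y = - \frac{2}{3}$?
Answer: $\frac{5041}{225} \approx 22.404$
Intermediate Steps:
$y = - \frac{2}{3}$ ($y = \left(-2\right) \frac{1}{3} = - \frac{2}{3} \approx -0.66667$)
$W{\left(P \right)} = - 3 P$ ($W{\left(P \right)} = \left(P - 3 P\right) - P = - 2 P - P = - 3 P$)
$j = - \frac{71}{15}$ ($j = \frac{14}{\left(-3\right) 1} + \frac{\left(3 - 5\right) \left(- \frac{2}{3}\right)}{-20} = \frac{14}{-3} + \left(-2\right) \left(- \frac{2}{3}\right) \left(- \frac{1}{20}\right) = 14 \left(- \frac{1}{3}\right) + \frac{4}{3} \left(- \frac{1}{20}\right) = - \frac{14}{3} - \frac{1}{15} = - \frac{71}{15} \approx -4.7333$)
$j^{2} = \left(- \frac{71}{15}\right)^{2} = \frac{5041}{225}$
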